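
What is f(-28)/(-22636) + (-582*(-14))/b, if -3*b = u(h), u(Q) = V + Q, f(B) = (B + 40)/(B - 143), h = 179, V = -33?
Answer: -3942364913/23547099 ≈ -167.42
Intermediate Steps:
f(B) = (40 + B)/(-143 + B)
u(Q) = -33 + Q
b = -146/3 (b = -(-33 + 179)/3 = -⅓*146 = -146/3 ≈ -48.667)
f(-28)/(-22636) + (-582*(-14))/b = ((40 - 28)/(-143 - 28))/(-22636) + (-582*(-14))/(-146/3) = (12/(-171))*(-1/22636) + 8148*(-3/146) = -1/171*12*(-1/22636) - 12222/73 = -4/57*(-1/22636) - 12222/73 = 1/322563 - 12222/73 = -3942364913/23547099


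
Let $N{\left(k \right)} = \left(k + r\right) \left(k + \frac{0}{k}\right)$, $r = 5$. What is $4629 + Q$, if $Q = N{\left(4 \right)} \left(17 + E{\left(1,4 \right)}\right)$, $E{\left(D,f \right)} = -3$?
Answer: $5133$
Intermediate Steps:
$N{\left(k \right)} = k \left(5 + k\right)$ ($N{\left(k \right)} = \left(k + 5\right) \left(k + \frac{0}{k}\right) = \left(5 + k\right) \left(k + 0\right) = \left(5 + k\right) k = k \left(5 + k\right)$)
$Q = 504$ ($Q = 4 \left(5 + 4\right) \left(17 - 3\right) = 4 \cdot 9 \cdot 14 = 36 \cdot 14 = 504$)
$4629 + Q = 4629 + 504 = 5133$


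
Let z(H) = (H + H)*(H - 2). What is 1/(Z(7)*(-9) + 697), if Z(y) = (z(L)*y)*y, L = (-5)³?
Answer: -1/14001053 ≈ -7.1423e-8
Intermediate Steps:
L = -125
z(H) = 2*H*(-2 + H) (z(H) = (2*H)*(-2 + H) = 2*H*(-2 + H))
Z(y) = 31750*y² (Z(y) = ((2*(-125)*(-2 - 125))*y)*y = ((2*(-125)*(-127))*y)*y = (31750*y)*y = 31750*y²)
1/(Z(7)*(-9) + 697) = 1/((31750*7²)*(-9) + 697) = 1/((31750*49)*(-9) + 697) = 1/(1555750*(-9) + 697) = 1/(-14001750 + 697) = 1/(-14001053) = -1/14001053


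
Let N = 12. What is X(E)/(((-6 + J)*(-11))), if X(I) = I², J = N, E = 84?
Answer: -1176/11 ≈ -106.91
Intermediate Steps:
J = 12
X(E)/(((-6 + J)*(-11))) = 84²/(((-6 + 12)*(-11))) = 7056/((6*(-11))) = 7056/(-66) = 7056*(-1/66) = -1176/11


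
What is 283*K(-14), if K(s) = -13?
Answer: -3679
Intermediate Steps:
283*K(-14) = 283*(-13) = -3679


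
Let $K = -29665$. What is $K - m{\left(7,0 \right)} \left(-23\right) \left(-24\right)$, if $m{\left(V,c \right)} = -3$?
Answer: $-28009$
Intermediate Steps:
$K - m{\left(7,0 \right)} \left(-23\right) \left(-24\right) = -29665 - \left(-3\right) \left(-23\right) \left(-24\right) = -29665 - 69 \left(-24\right) = -29665 - -1656 = -29665 + 1656 = -28009$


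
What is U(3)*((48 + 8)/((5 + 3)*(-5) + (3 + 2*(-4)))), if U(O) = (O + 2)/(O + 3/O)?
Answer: -14/9 ≈ -1.5556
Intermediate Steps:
U(O) = (2 + O)/(O + 3/O)
U(3)*((48 + 8)/((5 + 3)*(-5) + (3 + 2*(-4)))) = (3*(2 + 3)/(3 + 3²))*((48 + 8)/((5 + 3)*(-5) + (3 + 2*(-4)))) = (3*5/(3 + 9))*(56/(8*(-5) + (3 - 8))) = (3*5/12)*(56/(-40 - 5)) = (3*(1/12)*5)*(56/(-45)) = 5*(56*(-1/45))/4 = (5/4)*(-56/45) = -14/9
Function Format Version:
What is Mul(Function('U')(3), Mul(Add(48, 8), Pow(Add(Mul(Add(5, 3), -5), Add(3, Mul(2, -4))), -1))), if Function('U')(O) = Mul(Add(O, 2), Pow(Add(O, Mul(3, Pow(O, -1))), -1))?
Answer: Rational(-14, 9) ≈ -1.5556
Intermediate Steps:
Function('U')(O) = Mul(Pow(Add(O, Mul(3, Pow(O, -1))), -1), Add(2, O)) (Function('U')(O) = Mul(Add(2, O), Pow(Add(O, Mul(3, Pow(O, -1))), -1)) = Mul(Pow(Add(O, Mul(3, Pow(O, -1))), -1), Add(2, O)))
Mul(Function('U')(3), Mul(Add(48, 8), Pow(Add(Mul(Add(5, 3), -5), Add(3, Mul(2, -4))), -1))) = Mul(Mul(3, Pow(Add(3, Pow(3, 2)), -1), Add(2, 3)), Mul(Add(48, 8), Pow(Add(Mul(Add(5, 3), -5), Add(3, Mul(2, -4))), -1))) = Mul(Mul(3, Pow(Add(3, 9), -1), 5), Mul(56, Pow(Add(Mul(8, -5), Add(3, -8)), -1))) = Mul(Mul(3, Pow(12, -1), 5), Mul(56, Pow(Add(-40, -5), -1))) = Mul(Mul(3, Rational(1, 12), 5), Mul(56, Pow(-45, -1))) = Mul(Rational(5, 4), Mul(56, Rational(-1, 45))) = Mul(Rational(5, 4), Rational(-56, 45)) = Rational(-14, 9)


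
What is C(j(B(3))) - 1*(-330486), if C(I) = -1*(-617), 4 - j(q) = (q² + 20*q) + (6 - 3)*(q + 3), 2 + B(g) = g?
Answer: 331103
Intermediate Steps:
B(g) = -2 + g
j(q) = -5 - q² - 23*q (j(q) = 4 - ((q² + 20*q) + (6 - 3)*(q + 3)) = 4 - ((q² + 20*q) + 3*(3 + q)) = 4 - ((q² + 20*q) + (9 + 3*q)) = 4 - (9 + q² + 23*q) = 4 + (-9 - q² - 23*q) = -5 - q² - 23*q)
C(I) = 617
C(j(B(3))) - 1*(-330486) = 617 - 1*(-330486) = 617 + 330486 = 331103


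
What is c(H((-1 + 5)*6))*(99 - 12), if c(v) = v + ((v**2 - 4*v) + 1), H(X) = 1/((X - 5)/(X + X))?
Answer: -6177/361 ≈ -17.111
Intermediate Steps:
H(X) = 2*X/(-5 + X) (H(X) = 1/((-5 + X)/((2*X))) = 1/((-5 + X)*(1/(2*X))) = 1/((-5 + X)/(2*X)) = 2*X/(-5 + X))
c(v) = 1 + v**2 - 3*v (c(v) = v + (1 + v**2 - 4*v) = 1 + v**2 - 3*v)
c(H((-1 + 5)*6))*(99 - 12) = (1 + (2*((-1 + 5)*6)/(-5 + (-1 + 5)*6))**2 - 6*(-1 + 5)*6/(-5 + (-1 + 5)*6))*(99 - 12) = (1 + (2*(4*6)/(-5 + 4*6))**2 - 6*4*6/(-5 + 4*6))*87 = (1 + (2*24/(-5 + 24))**2 - 6*24/(-5 + 24))*87 = (1 + (2*24/19)**2 - 6*24/19)*87 = (1 + (2*24*(1/19))**2 - 6*24/19)*87 = (1 + (48/19)**2 - 3*48/19)*87 = (1 + 2304/361 - 144/19)*87 = -71/361*87 = -6177/361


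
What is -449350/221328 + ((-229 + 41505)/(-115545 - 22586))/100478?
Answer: -1559148670333207/767959834027176 ≈ -2.0302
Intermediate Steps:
-449350/221328 + ((-229 + 41505)/(-115545 - 22586))/100478 = -449350*1/221328 + (41276/(-138131))*(1/100478) = -224675/110664 + (41276*(-1/138131))*(1/100478) = -224675/110664 - 41276/138131*1/100478 = -224675/110664 - 20638/6939563309 = -1559148670333207/767959834027176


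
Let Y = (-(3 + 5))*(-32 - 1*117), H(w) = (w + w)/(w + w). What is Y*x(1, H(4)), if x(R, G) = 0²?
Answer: 0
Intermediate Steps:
H(w) = 1 (H(w) = (2*w)/((2*w)) = (2*w)*(1/(2*w)) = 1)
x(R, G) = 0
Y = 1192 (Y = (-1*8)*(-32 - 117) = -8*(-149) = 1192)
Y*x(1, H(4)) = 1192*0 = 0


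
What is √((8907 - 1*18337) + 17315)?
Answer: √7885 ≈ 88.797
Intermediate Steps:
√((8907 - 1*18337) + 17315) = √((8907 - 18337) + 17315) = √(-9430 + 17315) = √7885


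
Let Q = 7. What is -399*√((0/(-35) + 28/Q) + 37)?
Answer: -399*√41 ≈ -2554.8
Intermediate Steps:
-399*√((0/(-35) + 28/Q) + 37) = -399*√((0/(-35) + 28/7) + 37) = -399*√((0*(-1/35) + 28*(⅐)) + 37) = -399*√((0 + 4) + 37) = -399*√(4 + 37) = -399*√41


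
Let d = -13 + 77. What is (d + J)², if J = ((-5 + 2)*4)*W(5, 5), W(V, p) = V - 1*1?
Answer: 256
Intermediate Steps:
W(V, p) = -1 + V (W(V, p) = V - 1 = -1 + V)
d = 64
J = -48 (J = ((-5 + 2)*4)*(-1 + 5) = -3*4*4 = -12*4 = -48)
(d + J)² = (64 - 48)² = 16² = 256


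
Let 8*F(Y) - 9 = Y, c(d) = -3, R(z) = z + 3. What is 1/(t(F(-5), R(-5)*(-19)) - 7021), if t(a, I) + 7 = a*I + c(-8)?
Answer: -1/7012 ≈ -0.00014261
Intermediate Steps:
R(z) = 3 + z
F(Y) = 9/8 + Y/8
t(a, I) = -10 + I*a (t(a, I) = -7 + (a*I - 3) = -7 + (I*a - 3) = -7 + (-3 + I*a) = -10 + I*a)
1/(t(F(-5), R(-5)*(-19)) - 7021) = 1/((-10 + ((3 - 5)*(-19))*(9/8 + (1/8)*(-5))) - 7021) = 1/((-10 + (-2*(-19))*(9/8 - 5/8)) - 7021) = 1/((-10 + 38*(1/2)) - 7021) = 1/((-10 + 19) - 7021) = 1/(9 - 7021) = 1/(-7012) = -1/7012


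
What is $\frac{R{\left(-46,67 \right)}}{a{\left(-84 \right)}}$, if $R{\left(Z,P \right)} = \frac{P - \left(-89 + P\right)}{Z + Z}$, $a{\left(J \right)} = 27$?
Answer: $- \frac{89}{2484} \approx -0.035829$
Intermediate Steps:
$R{\left(Z,P \right)} = \frac{89}{2 Z}$
$\frac{R{\left(-46,67 \right)}}{a{\left(-84 \right)}} = \frac{\frac{89}{2} \frac{1}{-46}}{27} = \frac{89}{2} \left(- \frac{1}{46}\right) \frac{1}{27} = \left(- \frac{89}{92}\right) \frac{1}{27} = - \frac{89}{2484}$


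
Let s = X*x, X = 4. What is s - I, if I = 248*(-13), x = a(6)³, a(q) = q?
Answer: 4088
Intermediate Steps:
x = 216 (x = 6³ = 216)
I = -3224
s = 864 (s = 4*216 = 864)
s - I = 864 - 1*(-3224) = 864 + 3224 = 4088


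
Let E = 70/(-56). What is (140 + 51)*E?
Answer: -955/4 ≈ -238.75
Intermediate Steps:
E = -5/4 (E = 70*(-1/56) = -5/4 ≈ -1.2500)
(140 + 51)*E = (140 + 51)*(-5/4) = 191*(-5/4) = -955/4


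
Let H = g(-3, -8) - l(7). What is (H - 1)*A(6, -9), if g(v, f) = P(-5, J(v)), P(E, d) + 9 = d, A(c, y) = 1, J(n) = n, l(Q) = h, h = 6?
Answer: -19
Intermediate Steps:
l(Q) = 6
P(E, d) = -9 + d
g(v, f) = -9 + v
H = -18 (H = (-9 - 3) - 1*6 = -12 - 6 = -18)
(H - 1)*A(6, -9) = (-18 - 1)*1 = -19*1 = -19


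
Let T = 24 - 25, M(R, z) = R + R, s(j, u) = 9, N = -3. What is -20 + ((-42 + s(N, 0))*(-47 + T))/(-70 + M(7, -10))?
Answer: -338/7 ≈ -48.286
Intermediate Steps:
M(R, z) = 2*R
T = -1
-20 + ((-42 + s(N, 0))*(-47 + T))/(-70 + M(7, -10)) = -20 + ((-42 + 9)*(-47 - 1))/(-70 + 2*7) = -20 + (-33*(-48))/(-70 + 14) = -20 + 1584/(-56) = -20 + 1584*(-1/56) = -20 - 198/7 = -338/7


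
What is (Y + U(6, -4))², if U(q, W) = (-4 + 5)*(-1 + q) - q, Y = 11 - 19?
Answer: 81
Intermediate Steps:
Y = -8
U(q, W) = -1 (U(q, W) = 1*(-1 + q) - q = (-1 + q) - q = -1)
(Y + U(6, -4))² = (-8 - 1)² = (-9)² = 81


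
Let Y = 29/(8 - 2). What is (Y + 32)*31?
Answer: 6851/6 ≈ 1141.8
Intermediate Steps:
Y = 29/6 ≈ 4.8333
(Y + 32)*31 = (29/6 + 32)*31 = (221/6)*31 = 6851/6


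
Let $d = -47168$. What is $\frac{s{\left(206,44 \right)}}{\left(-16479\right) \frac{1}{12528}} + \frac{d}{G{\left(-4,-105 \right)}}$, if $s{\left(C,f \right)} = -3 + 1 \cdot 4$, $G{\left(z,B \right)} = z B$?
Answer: $- \frac{21737312}{192255} \approx -113.06$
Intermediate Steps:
$G{\left(z,B \right)} = B z$
$s{\left(C,f \right)} = 1$ ($s{\left(C,f \right)} = -3 + 4 = 1$)
$\frac{s{\left(206,44 \right)}}{\left(-16479\right) \frac{1}{12528}} + \frac{d}{G{\left(-4,-105 \right)}} = 1 \frac{1}{\left(-16479\right) \frac{1}{12528}} - \frac{47168}{\left(-105\right) \left(-4\right)} = 1 \frac{1}{\left(-16479\right) \frac{1}{12528}} - \frac{47168}{420} = 1 \frac{1}{- \frac{1831}{1392}} - \frac{11792}{105} = 1 \left(- \frac{1392}{1831}\right) - \frac{11792}{105} = - \frac{1392}{1831} - \frac{11792}{105} = - \frac{21737312}{192255}$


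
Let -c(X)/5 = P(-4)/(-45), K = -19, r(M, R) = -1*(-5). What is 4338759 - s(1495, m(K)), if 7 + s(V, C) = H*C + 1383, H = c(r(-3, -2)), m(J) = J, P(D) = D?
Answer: 39036371/9 ≈ 4.3374e+6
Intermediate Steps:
r(M, R) = 5
c(X) = -4/9 (c(X) = -(-20)/(-45) = -(-20)*(-1)/45 = -5*4/45 = -4/9)
H = -4/9 ≈ -0.44444
s(V, C) = 1376 - 4*C/9 (s(V, C) = -7 + (-4*C/9 + 1383) = -7 + (1383 - 4*C/9) = 1376 - 4*C/9)
4338759 - s(1495, m(K)) = 4338759 - (1376 - 4/9*(-19)) = 4338759 - (1376 + 76/9) = 4338759 - 1*12460/9 = 4338759 - 12460/9 = 39036371/9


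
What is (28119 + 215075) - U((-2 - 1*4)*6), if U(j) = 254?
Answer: 242940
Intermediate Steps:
(28119 + 215075) - U((-2 - 1*4)*6) = (28119 + 215075) - 1*254 = 243194 - 254 = 242940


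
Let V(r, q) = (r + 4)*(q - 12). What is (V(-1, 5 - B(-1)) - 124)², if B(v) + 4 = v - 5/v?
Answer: 21025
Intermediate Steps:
B(v) = -4 + v - 5/v (B(v) = -4 + (v - 5/v) = -4 + v - 5/v)
V(r, q) = (-12 + q)*(4 + r) (V(r, q) = (4 + r)*(-12 + q) = (-12 + q)*(4 + r))
(V(-1, 5 - B(-1)) - 124)² = ((-48 - 12*(-1) + 4*(5 - (-4 - 1 - 5/(-1))) + (5 - (-4 - 1 - 5/(-1)))*(-1)) - 124)² = ((-48 + 12 + 4*(5 - (-4 - 1 - 5*(-1))) + (5 - (-4 - 1 - 5*(-1)))*(-1)) - 124)² = ((-48 + 12 + 4*(5 - (-4 - 1 + 5)) + (5 - (-4 - 1 + 5))*(-1)) - 124)² = ((-48 + 12 + 4*(5 - 1*0) + (5 - 1*0)*(-1)) - 124)² = ((-48 + 12 + 4*(5 + 0) + (5 + 0)*(-1)) - 124)² = ((-48 + 12 + 4*5 + 5*(-1)) - 124)² = ((-48 + 12 + 20 - 5) - 124)² = (-21 - 124)² = (-145)² = 21025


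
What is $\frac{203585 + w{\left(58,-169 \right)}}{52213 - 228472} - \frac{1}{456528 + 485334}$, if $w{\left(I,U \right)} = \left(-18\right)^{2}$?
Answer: $- \frac{21339368313}{18445739362} \approx -1.1569$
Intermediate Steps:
$w{\left(I,U \right)} = 324$
$\frac{203585 + w{\left(58,-169 \right)}}{52213 - 228472} - \frac{1}{456528 + 485334} = \frac{203585 + 324}{52213 - 228472} - \frac{1}{456528 + 485334} = \frac{203909}{-176259} - \frac{1}{941862} = 203909 \left(- \frac{1}{176259}\right) - \frac{1}{941862} = - \frac{203909}{176259} - \frac{1}{941862} = - \frac{21339368313}{18445739362}$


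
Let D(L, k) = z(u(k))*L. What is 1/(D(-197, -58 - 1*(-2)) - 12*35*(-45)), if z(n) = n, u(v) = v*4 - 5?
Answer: 1/64013 ≈ 1.5622e-5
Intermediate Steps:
u(v) = -5 + 4*v (u(v) = 4*v - 5 = -5 + 4*v)
D(L, k) = L*(-5 + 4*k) (D(L, k) = (-5 + 4*k)*L = L*(-5 + 4*k))
1/(D(-197, -58 - 1*(-2)) - 12*35*(-45)) = 1/(-197*(-5 + 4*(-58 - 1*(-2))) - 12*35*(-45)) = 1/(-197*(-5 + 4*(-58 + 2)) - 420*(-45)) = 1/(-197*(-5 + 4*(-56)) + 18900) = 1/(-197*(-5 - 224) + 18900) = 1/(-197*(-229) + 18900) = 1/(45113 + 18900) = 1/64013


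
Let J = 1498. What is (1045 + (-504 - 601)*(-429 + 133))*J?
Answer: 491531250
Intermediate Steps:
(1045 + (-504 - 601)*(-429 + 133))*J = (1045 + (-504 - 601)*(-429 + 133))*1498 = (1045 - 1105*(-296))*1498 = (1045 + 327080)*1498 = 328125*1498 = 491531250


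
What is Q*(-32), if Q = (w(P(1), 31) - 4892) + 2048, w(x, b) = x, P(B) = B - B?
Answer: 91008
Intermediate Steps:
P(B) = 0
Q = -2844 (Q = (0 - 4892) + 2048 = -4892 + 2048 = -2844)
Q*(-32) = -2844*(-32) = 91008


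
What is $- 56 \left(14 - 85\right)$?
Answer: $3976$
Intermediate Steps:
$- 56 \left(14 - 85\right) = \left(-56\right) \left(-71\right) = 3976$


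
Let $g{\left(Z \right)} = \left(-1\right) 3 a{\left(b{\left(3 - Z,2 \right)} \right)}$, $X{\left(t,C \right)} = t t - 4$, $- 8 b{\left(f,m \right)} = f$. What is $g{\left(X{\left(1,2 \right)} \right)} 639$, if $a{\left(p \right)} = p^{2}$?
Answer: $- \frac{17253}{16} \approx -1078.3$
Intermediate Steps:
$b{\left(f,m \right)} = - \frac{f}{8}$
$X{\left(t,C \right)} = -4 + t^{2}$ ($X{\left(t,C \right)} = t^{2} - 4 = -4 + t^{2}$)
$g{\left(Z \right)} = - 3 \left(- \frac{3}{8} + \frac{Z}{8}\right)^{2}$ ($g{\left(Z \right)} = \left(-1\right) 3 \left(- \frac{3 - Z}{8}\right)^{2} = - 3 \left(- \frac{3}{8} + \frac{Z}{8}\right)^{2}$)
$g{\left(X{\left(1,2 \right)} \right)} 639 = - \frac{3 \left(-3 - \left(4 - 1^{2}\right)\right)^{2}}{64} \cdot 639 = - \frac{3 \left(-3 + \left(-4 + 1\right)\right)^{2}}{64} \cdot 639 = - \frac{3 \left(-3 - 3\right)^{2}}{64} \cdot 639 = - \frac{3 \left(-6\right)^{2}}{64} \cdot 639 = \left(- \frac{3}{64}\right) 36 \cdot 639 = \left(- \frac{27}{16}\right) 639 = - \frac{17253}{16}$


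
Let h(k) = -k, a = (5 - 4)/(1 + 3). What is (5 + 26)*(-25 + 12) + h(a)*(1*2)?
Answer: -807/2 ≈ -403.50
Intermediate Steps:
a = ¼ (a = 1/4 = 1*(¼) = ¼ ≈ 0.25000)
(5 + 26)*(-25 + 12) + h(a)*(1*2) = (5 + 26)*(-25 + 12) + (-1*¼)*(1*2) = 31*(-13) - ¼*2 = -403 - ½ = -807/2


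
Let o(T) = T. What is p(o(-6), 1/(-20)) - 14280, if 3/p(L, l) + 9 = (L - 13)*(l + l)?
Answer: -1013910/71 ≈ -14280.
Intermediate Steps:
p(L, l) = 3/(-9 + 2*l*(-13 + L)) (p(L, l) = 3/(-9 + (L - 13)*(l + l)) = 3/(-9 + (-13 + L)*(2*l)) = 3/(-9 + 2*l*(-13 + L)))
p(o(-6), 1/(-20)) - 14280 = 3/(-9 - 26/(-20) + 2*(-6)/(-20)) - 14280 = 3/(-9 - 26*(-1/20) + 2*(-6)*(-1/20)) - 14280 = 3/(-9 + 13/10 + 3/5) - 14280 = 3/(-71/10) - 14280 = 3*(-10/71) - 14280 = -30/71 - 14280 = -1013910/71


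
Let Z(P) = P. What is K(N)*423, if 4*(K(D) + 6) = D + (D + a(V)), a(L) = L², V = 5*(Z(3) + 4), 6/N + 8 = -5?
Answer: 6599223/52 ≈ 1.2691e+5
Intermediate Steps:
N = -6/13 (N = 6/(-8 - 5) = 6/(-13) = 6*(-1/13) = -6/13 ≈ -0.46154)
V = 35 (V = 5*(3 + 4) = 5*7 = 35)
K(D) = 1201/4 + D/2 (K(D) = -6 + (D + (D + 35²))/4 = -6 + (D + (D + 1225))/4 = -6 + (D + (1225 + D))/4 = -6 + (1225 + 2*D)/4 = -6 + (1225/4 + D/2) = 1201/4 + D/2)
K(N)*423 = (1201/4 + (½)*(-6/13))*423 = (1201/4 - 3/13)*423 = (15601/52)*423 = 6599223/52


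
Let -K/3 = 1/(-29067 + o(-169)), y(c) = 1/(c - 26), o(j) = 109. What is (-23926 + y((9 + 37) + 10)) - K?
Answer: -5196361093/217185 ≈ -23926.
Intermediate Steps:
y(c) = 1/(-26 + c)
K = 3/28958 (K = -3/(-29067 + 109) = -3/(-28958) = -3*(-1/28958) = 3/28958 ≈ 0.00010360)
(-23926 + y((9 + 37) + 10)) - K = (-23926 + 1/(-26 + ((9 + 37) + 10))) - 1*3/28958 = (-23926 + 1/(-26 + (46 + 10))) - 3/28958 = (-23926 + 1/(-26 + 56)) - 3/28958 = (-23926 + 1/30) - 3/28958 = -717779/30 - 3/28958 = -5196361093/217185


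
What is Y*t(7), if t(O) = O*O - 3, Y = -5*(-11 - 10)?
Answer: 4830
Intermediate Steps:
Y = 105 (Y = -5*(-21) = 105)
t(O) = -3 + O² (t(O) = O² - 3 = -3 + O²)
Y*t(7) = 105*(-3 + 7²) = 105*(-3 + 49) = 105*46 = 4830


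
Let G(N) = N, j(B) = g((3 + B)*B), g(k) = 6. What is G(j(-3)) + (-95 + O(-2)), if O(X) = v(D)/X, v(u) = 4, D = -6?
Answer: -91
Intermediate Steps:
j(B) = 6
O(X) = 4/X
G(j(-3)) + (-95 + O(-2)) = 6 + (-95 + 4/(-2)) = 6 + (-95 + 4*(-1/2)) = 6 + (-95 - 2) = 6 - 97 = -91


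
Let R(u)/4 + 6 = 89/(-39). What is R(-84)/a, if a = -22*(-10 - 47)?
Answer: -34/1287 ≈ -0.026418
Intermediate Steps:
R(u) = -1292/39 (R(u) = -24 + 4*(89/(-39)) = -24 + 4*(89*(-1/39)) = -24 + 4*(-89/39) = -24 - 356/39 = -1292/39)
a = 1254 (a = -22*(-57) = 1254)
R(-84)/a = -1292/39/1254 = -1292/39*1/1254 = -34/1287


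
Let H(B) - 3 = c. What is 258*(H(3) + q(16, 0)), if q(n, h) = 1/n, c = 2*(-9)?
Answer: -30831/8 ≈ -3853.9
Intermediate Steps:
c = -18
H(B) = -15 (H(B) = 3 - 18 = -15)
258*(H(3) + q(16, 0)) = 258*(-15 + 1/16) = 258*(-239/16) = -30831/8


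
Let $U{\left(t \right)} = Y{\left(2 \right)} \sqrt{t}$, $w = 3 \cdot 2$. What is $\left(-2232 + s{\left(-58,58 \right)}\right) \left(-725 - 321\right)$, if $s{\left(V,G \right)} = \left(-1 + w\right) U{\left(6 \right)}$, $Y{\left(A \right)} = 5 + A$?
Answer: $2334672 - 36610 \sqrt{6} \approx 2.245 \cdot 10^{6}$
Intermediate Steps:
$w = 6$
$U{\left(t \right)} = 7 \sqrt{t}$ ($U{\left(t \right)} = \left(5 + 2\right) \sqrt{t} = 7 \sqrt{t}$)
$s{\left(V,G \right)} = 35 \sqrt{6}$ ($s{\left(V,G \right)} = \left(-1 + 6\right) 7 \sqrt{6} = 5 \cdot 7 \sqrt{6} = 35 \sqrt{6}$)
$\left(-2232 + s{\left(-58,58 \right)}\right) \left(-725 - 321\right) = \left(-2232 + 35 \sqrt{6}\right) \left(-725 - 321\right) = \left(-2232 + 35 \sqrt{6}\right) \left(-1046\right) = 2334672 - 36610 \sqrt{6}$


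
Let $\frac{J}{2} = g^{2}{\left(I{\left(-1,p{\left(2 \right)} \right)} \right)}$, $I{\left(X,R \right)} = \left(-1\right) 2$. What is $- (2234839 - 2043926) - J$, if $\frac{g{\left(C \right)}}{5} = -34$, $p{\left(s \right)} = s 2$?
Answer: $-248713$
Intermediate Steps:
$p{\left(s \right)} = 2 s$
$I{\left(X,R \right)} = -2$
$g{\left(C \right)} = -170$ ($g{\left(C \right)} = 5 \left(-34\right) = -170$)
$J = 57800$ ($J = 2 \left(-170\right)^{2} = 2 \cdot 28900 = 57800$)
$- (2234839 - 2043926) - J = - (2234839 - 2043926) - 57800 = \left(-1\right) 190913 - 57800 = -190913 - 57800 = -248713$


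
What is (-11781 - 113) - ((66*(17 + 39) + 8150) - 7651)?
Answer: -16089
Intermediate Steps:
(-11781 - 113) - ((66*(17 + 39) + 8150) - 7651) = -11894 - ((66*56 + 8150) - 7651) = -11894 - ((3696 + 8150) - 7651) = -11894 - (11846 - 7651) = -11894 - 1*4195 = -11894 - 4195 = -16089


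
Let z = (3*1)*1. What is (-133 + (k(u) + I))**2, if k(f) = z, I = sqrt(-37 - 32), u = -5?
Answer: (130 - I*sqrt(69))**2 ≈ 16831.0 - 2159.7*I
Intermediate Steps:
I = I*sqrt(69) (I = sqrt(-69) = I*sqrt(69) ≈ 8.3066*I)
z = 3 (z = 3*1 = 3)
k(f) = 3
(-133 + (k(u) + I))**2 = (-133 + (3 + I*sqrt(69)))**2 = (-130 + I*sqrt(69))**2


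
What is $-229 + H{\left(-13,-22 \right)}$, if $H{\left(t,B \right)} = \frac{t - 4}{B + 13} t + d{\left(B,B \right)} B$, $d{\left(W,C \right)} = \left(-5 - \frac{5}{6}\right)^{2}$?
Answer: $- \frac{6013}{6} \approx -1002.2$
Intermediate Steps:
$d{\left(W,C \right)} = \frac{1225}{36}$ ($d{\left(W,C \right)} = \left(-5 - \frac{5}{6}\right)^{2} = \left(- \frac{35}{6}\right)^{2} = \frac{1225}{36}$)
$H{\left(t,B \right)} = \frac{1225 B}{36} + \frac{t \left(-4 + t\right)}{13 + B}$ ($H{\left(t,B \right)} = \frac{t - 4}{B + 13} t + \frac{1225 B}{36} = \frac{-4 + t}{13 + B} t + \frac{1225 B}{36} = \frac{t \left(-4 + t\right)}{13 + B} + \frac{1225 B}{36} = \frac{1225 B}{36} + \frac{t \left(-4 + t\right)}{13 + B}$)
$-229 + H{\left(-13,-22 \right)} = -229 + \frac{\left(-144\right) \left(-13\right) + 36 \left(-13\right)^{2} + 1225 \left(-22\right)^{2} + 15925 \left(-22\right)}{36 \left(13 - 22\right)} = -229 + \frac{1872 + 36 \cdot 169 + 1225 \cdot 484 - 350350}{36 \left(-9\right)} = -229 + \frac{1}{36} \left(- \frac{1}{9}\right) \left(1872 + 6084 + 592900 - 350350\right) = -229 + \frac{1}{36} \left(- \frac{1}{9}\right) 250506 = -229 - \frac{4639}{6} = - \frac{6013}{6}$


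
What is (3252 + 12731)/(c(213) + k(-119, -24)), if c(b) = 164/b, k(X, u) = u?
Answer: -3404379/4948 ≈ -688.03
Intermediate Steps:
(3252 + 12731)/(c(213) + k(-119, -24)) = (3252 + 12731)/(164/213 - 24) = 15983/(164*(1/213) - 24) = 15983/(164/213 - 24) = 15983/(-4948/213) = 15983*(-213/4948) = -3404379/4948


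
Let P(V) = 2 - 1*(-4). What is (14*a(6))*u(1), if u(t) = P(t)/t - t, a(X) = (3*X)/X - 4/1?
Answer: -70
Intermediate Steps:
a(X) = -1 (a(X) = 3 - 4*1 = 3 - 4 = -1)
P(V) = 6 (P(V) = 2 + 4 = 6)
u(t) = -t + 6/t (u(t) = 6/t - t = -t + 6/t)
(14*a(6))*u(1) = (14*(-1))*(-1*1 + 6/1) = -14*(-1 + 6*1) = -14*(-1 + 6) = -14*5 = -70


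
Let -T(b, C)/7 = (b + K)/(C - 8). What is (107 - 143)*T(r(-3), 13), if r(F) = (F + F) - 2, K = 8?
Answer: 0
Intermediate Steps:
r(F) = -2 + 2*F (r(F) = 2*F - 2 = -2 + 2*F)
T(b, C) = -7*(8 + b)/(-8 + C) (T(b, C) = -7*(b + 8)/(C - 8) = -7*(8 + b)/(-8 + C))
(107 - 143)*T(r(-3), 13) = (107 - 143)*(7*(-8 - (-2 + 2*(-3)))/(-8 + 13)) = -252*(-8 - (-2 - 6))/5 = -252*(-8 - 1*(-8))/5 = -252*(-8 + 8)/5 = -252*0/5 = -36*0 = 0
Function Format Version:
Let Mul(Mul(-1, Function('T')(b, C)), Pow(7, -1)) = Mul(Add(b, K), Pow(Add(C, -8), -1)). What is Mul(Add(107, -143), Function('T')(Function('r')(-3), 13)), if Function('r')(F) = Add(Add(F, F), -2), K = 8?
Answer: 0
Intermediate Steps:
Function('r')(F) = Add(-2, Mul(2, F)) (Function('r')(F) = Add(Mul(2, F), -2) = Add(-2, Mul(2, F)))
Function('T')(b, C) = Mul(-7, Pow(Add(-8, C), -1), Add(8, b)) (Function('T')(b, C) = Mul(-7, Mul(Add(b, 8), Pow(Add(C, -8), -1))) = Mul(-7, Mul(Add(8, b), Pow(Add(-8, C), -1))) = Mul(-7, Mul(Pow(Add(-8, C), -1), Add(8, b))) = Mul(-7, Pow(Add(-8, C), -1), Add(8, b)))
Mul(Add(107, -143), Function('T')(Function('r')(-3), 13)) = Mul(Add(107, -143), Mul(7, Pow(Add(-8, 13), -1), Add(-8, Mul(-1, Add(-2, Mul(2, -3)))))) = Mul(-36, Mul(7, Pow(5, -1), Add(-8, Mul(-1, Add(-2, -6))))) = Mul(-36, Mul(7, Rational(1, 5), Add(-8, Mul(-1, -8)))) = Mul(-36, Mul(7, Rational(1, 5), Add(-8, 8))) = Mul(-36, Mul(7, Rational(1, 5), 0)) = Mul(-36, 0) = 0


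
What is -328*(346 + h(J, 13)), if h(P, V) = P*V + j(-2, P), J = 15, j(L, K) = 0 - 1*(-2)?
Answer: -178104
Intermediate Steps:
j(L, K) = 2 (j(L, K) = 0 + 2 = 2)
h(P, V) = 2 + P*V (h(P, V) = P*V + 2 = 2 + P*V)
-328*(346 + h(J, 13)) = -328*(346 + (2 + 15*13)) = -328*(346 + (2 + 195)) = -328*(346 + 197) = -328*543 = -178104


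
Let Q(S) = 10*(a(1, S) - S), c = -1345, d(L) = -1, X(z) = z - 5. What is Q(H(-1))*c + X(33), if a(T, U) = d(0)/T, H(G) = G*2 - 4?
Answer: -67222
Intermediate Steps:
X(z) = -5 + z
H(G) = -4 + 2*G (H(G) = 2*G - 4 = -4 + 2*G)
a(T, U) = -1/T
Q(S) = -10 - 10*S (Q(S) = 10*(-1/1 - S) = 10*(-1*1 - S) = 10*(-1 - S) = -10 - 10*S)
Q(H(-1))*c + X(33) = (-10 - 10*(-4 + 2*(-1)))*(-1345) + (-5 + 33) = (-10 - 10*(-4 - 2))*(-1345) + 28 = (-10 - 10*(-6))*(-1345) + 28 = (-10 + 60)*(-1345) + 28 = 50*(-1345) + 28 = -67250 + 28 = -67222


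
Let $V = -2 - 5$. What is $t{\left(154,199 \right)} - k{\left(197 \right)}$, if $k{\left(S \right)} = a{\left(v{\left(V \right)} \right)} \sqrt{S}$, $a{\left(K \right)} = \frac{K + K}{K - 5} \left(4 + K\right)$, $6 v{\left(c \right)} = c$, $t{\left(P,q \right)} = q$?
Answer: $199 - \frac{119 \sqrt{197}}{111} \approx 183.95$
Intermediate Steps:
$V = -7$ ($V = -2 - 5 = -7$)
$v{\left(c \right)} = \frac{c}{6}$
$a{\left(K \right)} = \frac{2 K \left(4 + K\right)}{-5 + K}$ ($a{\left(K \right)} = \frac{2 K}{-5 + K} \left(4 + K\right) = \frac{2 K \left(4 + K\right)}{-5 + K}$)
$k{\left(S \right)} = \frac{119 \sqrt{S}}{111}$ ($k{\left(S \right)} = \frac{2 \cdot \frac{1}{6} \left(-7\right) \left(4 + \frac{1}{6} \left(-7\right)\right)}{-5 + \frac{1}{6} \left(-7\right)} \sqrt{S} = 2 \left(- \frac{7}{6}\right) \frac{1}{-5 - \frac{7}{6}} \left(4 - \frac{7}{6}\right) \sqrt{S} = 2 \left(- \frac{7}{6}\right) \frac{1}{- \frac{37}{6}} \cdot \frac{17}{6} \sqrt{S} = 2 \left(- \frac{7}{6}\right) \left(- \frac{6}{37}\right) \frac{17}{6} \sqrt{S} = \frac{119 \sqrt{S}}{111}$)
$t{\left(154,199 \right)} - k{\left(197 \right)} = 199 - \frac{119 \sqrt{197}}{111}$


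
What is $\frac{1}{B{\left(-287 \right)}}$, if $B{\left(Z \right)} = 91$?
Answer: $\frac{1}{91} \approx 0.010989$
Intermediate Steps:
$\frac{1}{B{\left(-287 \right)}} = \frac{1}{91}$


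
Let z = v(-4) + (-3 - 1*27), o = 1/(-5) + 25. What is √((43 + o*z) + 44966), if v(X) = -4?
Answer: √1104145/5 ≈ 210.16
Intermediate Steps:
o = 124/5 (o = -⅕ + 25 = 124/5 ≈ 24.800)
z = -34 (z = -4 + (-3 - 1*27) = -4 + (-3 - 27) = -4 - 30 = -34)
√((43 + o*z) + 44966) = √((43 + (124/5)*(-34)) + 44966) = √((43 - 4216/5) + 44966) = √(-4001/5 + 44966) = √(220829/5) = √1104145/5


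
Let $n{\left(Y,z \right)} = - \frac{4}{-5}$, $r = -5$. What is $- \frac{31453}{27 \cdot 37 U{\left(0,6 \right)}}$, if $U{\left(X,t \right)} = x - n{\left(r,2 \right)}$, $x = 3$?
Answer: $- \frac{157265}{10989} \approx -14.311$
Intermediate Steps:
$n{\left(Y,z \right)} = \frac{4}{5}$ ($n{\left(Y,z \right)} = \left(-4\right) \left(- \frac{1}{5}\right) = \frac{4}{5}$)
$U{\left(X,t \right)} = \frac{11}{5}$ ($U{\left(X,t \right)} = 3 - \frac{4}{5} = \frac{11}{5}$)
$- \frac{31453}{27 \cdot 37 U{\left(0,6 \right)}} = - \frac{31453}{27 \cdot 37 \cdot \frac{11}{5}} = - \frac{31453}{999 \cdot \frac{11}{5}} = - \frac{31453}{\frac{10989}{5}} = \left(-31453\right) \frac{5}{10989} = - \frac{157265}{10989}$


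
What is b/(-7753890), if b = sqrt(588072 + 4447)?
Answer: -sqrt(592519)/7753890 ≈ -9.9273e-5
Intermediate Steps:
b = sqrt(592519) ≈ 769.75
b/(-7753890) = sqrt(592519)/(-7753890) = sqrt(592519)*(-1/7753890) = -sqrt(592519)/7753890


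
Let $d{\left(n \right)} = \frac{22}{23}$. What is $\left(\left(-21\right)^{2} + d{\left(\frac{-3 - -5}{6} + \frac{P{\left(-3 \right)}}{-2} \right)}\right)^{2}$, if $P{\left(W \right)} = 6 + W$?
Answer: $\frac{103327225}{529} \approx 1.9533 \cdot 10^{5}$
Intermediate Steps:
$d{\left(n \right)} = \frac{22}{23}$ ($d{\left(n \right)} = 22 \cdot \frac{1}{23} = \frac{22}{23}$)
$\left(\left(-21\right)^{2} + d{\left(\frac{-3 - -5}{6} + \frac{P{\left(-3 \right)}}{-2} \right)}\right)^{2} = \left(\left(-21\right)^{2} + \frac{22}{23}\right)^{2} = \left(441 + \frac{22}{23}\right)^{2} = \left(\frac{10165}{23}\right)^{2} = \frac{103327225}{529}$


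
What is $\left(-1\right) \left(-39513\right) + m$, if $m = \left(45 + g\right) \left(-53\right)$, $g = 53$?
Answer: $34319$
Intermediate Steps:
$m = -5194$ ($m = \left(45 + 53\right) \left(-53\right) = 98 \left(-53\right) = -5194$)
$\left(-1\right) \left(-39513\right) + m = \left(-1\right) \left(-39513\right) - 5194 = 39513 - 5194 = 34319$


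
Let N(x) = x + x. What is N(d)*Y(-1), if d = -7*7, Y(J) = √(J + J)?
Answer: -98*I*√2 ≈ -138.59*I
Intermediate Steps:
Y(J) = √2*√J (Y(J) = √(2*J) = √2*√J)
d = -49
N(x) = 2*x
N(d)*Y(-1) = (2*(-49))*(√2*√(-1)) = -98*√2*I = -98*I*√2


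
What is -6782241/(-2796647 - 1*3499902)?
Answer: 6782241/6296549 ≈ 1.0771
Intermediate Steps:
-6782241/(-2796647 - 1*3499902) = -6782241/(-2796647 - 3499902) = -6782241/(-6296549) = -6782241*(-1/6296549) = 6782241/6296549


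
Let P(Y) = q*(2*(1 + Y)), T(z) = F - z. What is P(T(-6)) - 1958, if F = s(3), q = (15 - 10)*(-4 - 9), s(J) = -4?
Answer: -2348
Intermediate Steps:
q = -65 (q = 5*(-13) = -65)
F = -4
T(z) = -4 - z
P(Y) = -130 - 130*Y (P(Y) = -130*(1 + Y) = -65*(2 + 2*Y) = -130 - 130*Y)
P(T(-6)) - 1958 = (-130 - 130*(-4 - 1*(-6))) - 1958 = (-130 - 130*(-4 + 6)) - 1958 = (-130 - 130*2) - 1958 = (-130 - 260) - 1958 = -390 - 1958 = -2348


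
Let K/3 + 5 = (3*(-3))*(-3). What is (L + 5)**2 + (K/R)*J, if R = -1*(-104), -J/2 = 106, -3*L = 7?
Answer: -14909/117 ≈ -127.43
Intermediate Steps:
L = -7/3 (L = -1/3*7 = -7/3 ≈ -2.3333)
J = -212 (J = -2*106 = -212)
K = 66 (K = -15 + 3*((3*(-3))*(-3)) = -15 + 3*(-9*(-3)) = -15 + 3*27 = -15 + 81 = 66)
R = 104
(L + 5)**2 + (K/R)*J = (-7/3 + 5)**2 + (66/104)*(-212) = (8/3)**2 + (66*(1/104))*(-212) = 64/9 + (33/52)*(-212) = 64/9 - 1749/13 = -14909/117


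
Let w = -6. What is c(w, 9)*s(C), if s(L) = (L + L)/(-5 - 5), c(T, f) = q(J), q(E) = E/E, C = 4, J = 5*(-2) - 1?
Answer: -⅘ ≈ -0.80000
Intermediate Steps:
J = -11 (J = -10 - 1 = -11)
q(E) = 1
c(T, f) = 1
s(L) = -L/5 (s(L) = (2*L)/(-10) = (2*L)*(-⅒) = -L/5)
c(w, 9)*s(C) = 1*(-⅕*4) = 1*(-⅘) = -⅘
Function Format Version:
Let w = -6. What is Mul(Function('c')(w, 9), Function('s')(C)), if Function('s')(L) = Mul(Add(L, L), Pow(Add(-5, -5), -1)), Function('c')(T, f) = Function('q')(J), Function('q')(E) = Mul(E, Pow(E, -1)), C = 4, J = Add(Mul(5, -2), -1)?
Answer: Rational(-4, 5) ≈ -0.80000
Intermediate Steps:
J = -11 (J = Add(-10, -1) = -11)
Function('q')(E) = 1
Function('c')(T, f) = 1
Function('s')(L) = Mul(Rational(-1, 5), L) (Function('s')(L) = Mul(Mul(2, L), Pow(-10, -1)) = Mul(Mul(2, L), Rational(-1, 10)) = Mul(Rational(-1, 5), L))
Mul(Function('c')(w, 9), Function('s')(C)) = Mul(1, Mul(Rational(-1, 5), 4)) = Mul(1, Rational(-4, 5)) = Rational(-4, 5)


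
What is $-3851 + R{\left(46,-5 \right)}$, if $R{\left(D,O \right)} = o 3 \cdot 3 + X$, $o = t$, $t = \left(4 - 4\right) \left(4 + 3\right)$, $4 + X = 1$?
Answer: $-3854$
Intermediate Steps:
$X = -3$ ($X = -4 + 1 = -3$)
$t = 0$ ($t = 0 \cdot 7 = 0$)
$o = 0$
$R{\left(D,O \right)} = -3$ ($R{\left(D,O \right)} = 0 \cdot 3 \cdot 3 - 3 = 0 \cdot 9 - 3 = 0 - 3 = -3$)
$-3851 + R{\left(46,-5 \right)} = -3851 - 3 = -3854$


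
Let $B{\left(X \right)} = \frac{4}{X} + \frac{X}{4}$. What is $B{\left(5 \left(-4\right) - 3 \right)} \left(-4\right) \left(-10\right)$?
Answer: $- \frac{5450}{23} \approx -236.96$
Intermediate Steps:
$B{\left(X \right)} = \frac{4}{X} + \frac{X}{4}$ ($B{\left(X \right)} = \frac{4}{X} + X \frac{1}{4} = \frac{4}{X} + \frac{X}{4}$)
$B{\left(5 \left(-4\right) - 3 \right)} \left(-4\right) \left(-10\right) = \left(\frac{4}{5 \left(-4\right) - 3} + \frac{5 \left(-4\right) - 3}{4}\right) \left(-4\right) \left(-10\right) = \left(\frac{4}{-20 - 3} + \frac{-20 - 3}{4}\right) \left(-4\right) \left(-10\right) = \left(\frac{4}{-23} + \frac{1}{4} \left(-23\right)\right) \left(-4\right) \left(-10\right) = \left(4 \left(- \frac{1}{23}\right) - \frac{23}{4}\right) \left(-4\right) \left(-10\right) = \left(- \frac{4}{23} - \frac{23}{4}\right) \left(-4\right) \left(-10\right) = \left(- \frac{545}{92}\right) \left(-4\right) \left(-10\right) = \frac{545}{23} \left(-10\right) = - \frac{5450}{23}$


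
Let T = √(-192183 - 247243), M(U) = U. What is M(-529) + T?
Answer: -529 + I*√439426 ≈ -529.0 + 662.89*I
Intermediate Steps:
T = I*√439426 (T = √(-439426) = I*√439426 ≈ 662.89*I)
M(-529) + T = -529 + I*√439426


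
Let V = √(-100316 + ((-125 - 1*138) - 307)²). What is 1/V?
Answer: √56146/112292 ≈ 0.0021101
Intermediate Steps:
V = 2*√56146 (V = √(-100316 + ((-125 - 138) - 307)²) = √(-100316 + (-263 - 307)²) = √(-100316 + (-570)²) = √(-100316 + 324900) = √224584 = 2*√56146 ≈ 473.90)
1/V = 1/(2*√56146) = √56146/112292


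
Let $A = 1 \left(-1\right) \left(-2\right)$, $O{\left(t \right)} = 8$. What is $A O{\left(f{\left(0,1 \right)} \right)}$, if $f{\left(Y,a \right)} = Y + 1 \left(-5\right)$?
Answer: $16$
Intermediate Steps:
$f{\left(Y,a \right)} = -5 + Y$ ($f{\left(Y,a \right)} = Y - 5 = -5 + Y$)
$A = 2$ ($A = \left(-1\right) \left(-2\right) = 2$)
$A O{\left(f{\left(0,1 \right)} \right)} = 2 \cdot 8 = 16$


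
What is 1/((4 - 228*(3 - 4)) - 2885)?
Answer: -1/2653 ≈ -0.00037693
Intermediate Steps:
1/((4 - 228*(3 - 4)) - 2885) = 1/((4 - 228*(-1)) - 2885) = 1/((4 - 38*(-6)) - 2885) = 1/((4 + 228) - 2885) = 1/(232 - 2885) = 1/(-2653) = -1/2653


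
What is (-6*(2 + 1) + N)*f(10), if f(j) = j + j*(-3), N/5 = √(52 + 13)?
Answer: 360 - 100*√65 ≈ -446.23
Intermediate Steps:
N = 5*√65 (N = 5*√(52 + 13) = 5*√65 ≈ 40.311)
f(j) = -2*j (f(j) = j - 3*j = -2*j)
(-6*(2 + 1) + N)*f(10) = (-6*(2 + 1) + 5*√65)*(-2*10) = (-6*3 + 5*√65)*(-20) = (-18 + 5*√65)*(-20) = 360 - 100*√65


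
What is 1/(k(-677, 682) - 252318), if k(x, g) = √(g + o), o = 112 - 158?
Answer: -42053/10610728748 - √159/31832186244 ≈ -3.9637e-6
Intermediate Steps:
o = -46
k(x, g) = √(-46 + g) (k(x, g) = √(g - 46) = √(-46 + g))
1/(k(-677, 682) - 252318) = 1/(√(-46 + 682) - 252318) = 1/(√636 - 252318) = 1/(2*√159 - 252318) = 1/(-252318 + 2*√159)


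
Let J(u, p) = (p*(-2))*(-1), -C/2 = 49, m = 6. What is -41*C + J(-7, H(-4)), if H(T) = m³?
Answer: 4450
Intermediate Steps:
H(T) = 216 (H(T) = 6³ = 216)
C = -98 (C = -2*49 = -98)
J(u, p) = 2*p (J(u, p) = -2*p*(-1) = 2*p)
-41*C + J(-7, H(-4)) = -41*(-98) + 2*216 = 4018 + 432 = 4450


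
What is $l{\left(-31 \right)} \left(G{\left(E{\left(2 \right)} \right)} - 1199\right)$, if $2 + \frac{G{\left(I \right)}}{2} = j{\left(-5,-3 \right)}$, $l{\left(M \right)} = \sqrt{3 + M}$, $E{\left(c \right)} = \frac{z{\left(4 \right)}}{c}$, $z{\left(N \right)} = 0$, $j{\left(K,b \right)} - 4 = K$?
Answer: $- 2410 i \sqrt{7} \approx - 6376.3 i$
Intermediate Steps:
$j{\left(K,b \right)} = 4 + K$
$E{\left(c \right)} = 0$ ($E{\left(c \right)} = \frac{0}{c} = 0$)
$G{\left(I \right)} = -6$ ($G{\left(I \right)} = -4 + 2 \left(4 - 5\right) = -4 + 2 \left(-1\right) = -4 - 2 = -6$)
$l{\left(-31 \right)} \left(G{\left(E{\left(2 \right)} \right)} - 1199\right) = \sqrt{3 - 31} \left(-6 - 1199\right) = \sqrt{-28} \left(-1205\right) = 2 i \sqrt{7} \left(-1205\right) = - 2410 i \sqrt{7}$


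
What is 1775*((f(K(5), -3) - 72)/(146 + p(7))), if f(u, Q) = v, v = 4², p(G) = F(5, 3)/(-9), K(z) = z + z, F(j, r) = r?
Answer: -298200/437 ≈ -682.38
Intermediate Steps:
K(z) = 2*z
p(G) = -⅓ (p(G) = 3/(-9) = 3*(-⅑) = -⅓)
v = 16
f(u, Q) = 16
1775*((f(K(5), -3) - 72)/(146 + p(7))) = 1775*((16 - 72)/(146 - ⅓)) = 1775*(-56/437/3) = 1775*(-56*3/437) = 1775*(-168/437) = -298200/437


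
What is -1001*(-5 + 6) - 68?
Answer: -1069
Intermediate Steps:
-1001*(-5 + 6) - 68 = -1001 - 68 = -1069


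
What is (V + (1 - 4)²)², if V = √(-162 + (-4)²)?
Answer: (9 + I*√146)² ≈ -65.0 + 217.49*I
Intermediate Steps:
V = I*√146 (V = √(-162 + 16) = √(-146) = I*√146 ≈ 12.083*I)
(V + (1 - 4)²)² = (I*√146 + (1 - 4)²)² = (I*√146 + (-3)²)² = (I*√146 + 9)² = (9 + I*√146)²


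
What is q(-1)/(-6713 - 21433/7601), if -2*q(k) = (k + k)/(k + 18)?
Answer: -7601/867798082 ≈ -8.7589e-6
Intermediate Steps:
q(k) = -k/(18 + k) (q(k) = -(k + k)/(2*(k + 18)) = -2*k/(2*(18 + k)) = -k/(18 + k))
q(-1)/(-6713 - 21433/7601) = (-1*(-1)/(18 - 1))/(-6713 - 21433/7601) = (-1*(-1)/17)/(-6713 - 21433*1/7601) = (-1*(-1)*1/17)/(-6713 - 21433/7601) = 1/(17*(-51046946/7601)) = (1/17)*(-7601/51046946) = -7601/867798082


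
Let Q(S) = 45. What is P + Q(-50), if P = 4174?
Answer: 4219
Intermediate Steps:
P + Q(-50) = 4174 + 45 = 4219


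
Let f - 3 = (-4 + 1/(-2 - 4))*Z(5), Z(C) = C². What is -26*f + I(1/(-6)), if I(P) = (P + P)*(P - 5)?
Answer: 47377/18 ≈ 2632.1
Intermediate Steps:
I(P) = 2*P*(-5 + P) (I(P) = (2*P)*(-5 + P) = 2*P*(-5 + P))
f = -607/6 (f = 3 + (-4 + 1/(-2 - 4))*5² = 3 + (-4 + 1/(-6))*25 = 3 + (-4 - ⅙)*25 = 3 - 25/6*25 = 3 - 625/6 = -607/6 ≈ -101.17)
-26*f + I(1/(-6)) = -26*(-607/6) + 2*(-5 + 1/(-6))/(-6) = 7891/3 + 2*(-⅙)*(-5 - ⅙) = 7891/3 + 2*(-⅙)*(-31/6) = 7891/3 + 31/18 = 47377/18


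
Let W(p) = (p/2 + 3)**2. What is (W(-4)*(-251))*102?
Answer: -25602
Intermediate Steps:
W(p) = (3 + p/2)**2 (W(p) = (p*(1/2) + 3)**2 = (p/2 + 3)**2 = (3 + p/2)**2)
(W(-4)*(-251))*102 = (((6 - 4)**2/4)*(-251))*102 = (((1/4)*2**2)*(-251))*102 = (((1/4)*4)*(-251))*102 = (1*(-251))*102 = -251*102 = -25602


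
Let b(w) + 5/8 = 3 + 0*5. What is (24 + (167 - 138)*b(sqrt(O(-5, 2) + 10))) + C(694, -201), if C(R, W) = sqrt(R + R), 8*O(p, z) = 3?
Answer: 743/8 + 2*sqrt(347) ≈ 130.13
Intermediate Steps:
O(p, z) = 3/8 (O(p, z) = (1/8)*3 = 3/8)
b(w) = 19/8 (b(w) = -5/8 + (3 + 0*5) = -5/8 + (3 + 0) = -5/8 + 3 = 19/8)
C(R, W) = sqrt(2)*sqrt(R) (C(R, W) = sqrt(2*R) = sqrt(2)*sqrt(R))
(24 + (167 - 138)*b(sqrt(O(-5, 2) + 10))) + C(694, -201) = (24 + (167 - 138)*(19/8)) + sqrt(2)*sqrt(694) = (24 + 29*(19/8)) + 2*sqrt(347) = (24 + 551/8) + 2*sqrt(347) = 743/8 + 2*sqrt(347)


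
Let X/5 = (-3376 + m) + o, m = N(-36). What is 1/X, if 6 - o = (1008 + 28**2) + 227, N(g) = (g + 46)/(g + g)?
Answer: -36/970045 ≈ -3.7112e-5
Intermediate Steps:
N(g) = (46 + g)/(2*g) (N(g) = (46 + g)/((2*g)) = (46 + g)*(1/(2*g)) = (46 + g)/(2*g))
m = -5/36 (m = (1/2)*(46 - 36)/(-36) = (1/2)*(-1/36)*10 = -5/36 ≈ -0.13889)
o = -2013 (o = 6 - ((1008 + 28**2) + 227) = 6 - ((1008 + 784) + 227) = 6 - (1792 + 227) = 6 - 1*2019 = 6 - 2019 = -2013)
X = -970045/36 (X = 5*((-3376 - 5/36) - 2013) = 5*(-121541/36 - 2013) = 5*(-194009/36) = -970045/36 ≈ -26946.)
1/X = 1/(-970045/36) = -36/970045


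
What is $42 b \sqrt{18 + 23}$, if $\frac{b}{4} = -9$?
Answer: $- 1512 \sqrt{41} \approx -9681.5$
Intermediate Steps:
$b = -36$ ($b = 4 \left(-9\right) = -36$)
$42 b \sqrt{18 + 23} = 42 \left(-36\right) \sqrt{18 + 23} = - 1512 \sqrt{41}$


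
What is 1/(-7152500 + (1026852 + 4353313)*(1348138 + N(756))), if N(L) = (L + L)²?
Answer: 1/19553029664030 ≈ 5.1143e-14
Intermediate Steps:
N(L) = 4*L² (N(L) = (2*L)² = 4*L²)
1/(-7152500 + (1026852 + 4353313)*(1348138 + N(756))) = 1/(-7152500 + (1026852 + 4353313)*(1348138 + 4*756²)) = 1/(-7152500 + 5380165*(1348138 + 4*571536)) = 1/(-7152500 + 5380165*(1348138 + 2286144)) = 1/(-7152500 + 5380165*3634282) = 1/(-7152500 + 19553036816530) = 1/19553029664030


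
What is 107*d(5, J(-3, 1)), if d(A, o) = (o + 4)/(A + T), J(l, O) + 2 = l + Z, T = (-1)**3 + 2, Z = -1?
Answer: -107/3 ≈ -35.667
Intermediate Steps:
T = 1 (T = -1 + 2 = 1)
J(l, O) = -3 + l (J(l, O) = -2 + (l - 1) = -2 + (-1 + l) = -3 + l)
d(A, o) = (4 + o)/(1 + A) (d(A, o) = (o + 4)/(A + 1) = (4 + o)/(1 + A))
107*d(5, J(-3, 1)) = 107*((4 + (-3 - 3))/(1 + 5)) = 107*((4 - 6)/6) = 107*((1/6)*(-2)) = 107*(-1/3) = -107/3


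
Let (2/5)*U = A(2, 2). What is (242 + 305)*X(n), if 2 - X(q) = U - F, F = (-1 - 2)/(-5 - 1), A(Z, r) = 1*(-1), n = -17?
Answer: 2735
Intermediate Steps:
A(Z, r) = -1
U = -5/2 (U = (5/2)*(-1) = -5/2 ≈ -2.5000)
F = 1/2 (F = -3/(-6) = -3*(-1/6) = 1/2 ≈ 0.50000)
X(q) = 5 (X(q) = 2 - (-5/2 - 1*1/2) = 2 - (-5/2 - 1/2) = 2 - 1*(-3) = 2 + 3 = 5)
(242 + 305)*X(n) = (242 + 305)*5 = 547*5 = 2735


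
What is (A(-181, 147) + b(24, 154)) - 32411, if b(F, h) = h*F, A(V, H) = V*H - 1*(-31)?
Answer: -55291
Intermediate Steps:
A(V, H) = 31 + H*V (A(V, H) = H*V + 31 = 31 + H*V)
b(F, h) = F*h
(A(-181, 147) + b(24, 154)) - 32411 = ((31 + 147*(-181)) + 24*154) - 32411 = ((31 - 26607) + 3696) - 32411 = (-26576 + 3696) - 32411 = -22880 - 32411 = -55291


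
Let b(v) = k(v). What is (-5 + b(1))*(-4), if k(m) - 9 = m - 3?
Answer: -8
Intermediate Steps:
k(m) = 6 + m (k(m) = 9 + (m - 3) = 9 + (-3 + m) = 6 + m)
b(v) = 6 + v
(-5 + b(1))*(-4) = (-5 + (6 + 1))*(-4) = (-5 + 7)*(-4) = 2*(-4) = -8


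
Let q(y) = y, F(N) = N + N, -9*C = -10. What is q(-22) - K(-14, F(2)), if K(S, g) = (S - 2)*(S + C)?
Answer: -2054/9 ≈ -228.22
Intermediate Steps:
C = 10/9 (C = -⅑*(-10) = 10/9 ≈ 1.1111)
F(N) = 2*N
K(S, g) = (-2 + S)*(10/9 + S) (K(S, g) = (S - 2)*(S + 10/9) = (-2 + S)*(10/9 + S))
q(-22) - K(-14, F(2)) = -22 - (-20/9 + (-14)² - 8/9*(-14)) = -22 - (-20/9 + 196 + 112/9) = -22 - 1*1856/9 = -22 - 1856/9 = -2054/9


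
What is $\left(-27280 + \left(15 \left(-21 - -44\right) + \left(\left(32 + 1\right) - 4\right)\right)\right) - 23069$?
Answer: $-49975$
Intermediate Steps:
$\left(-27280 + \left(15 \left(-21 - -44\right) + \left(\left(32 + 1\right) - 4\right)\right)\right) - 23069 = \left(-27280 + \left(15 \left(-21 + 44\right) + \left(33 - 4\right)\right)\right) - 23069 = \left(-27280 + \left(15 \cdot 23 + 29\right)\right) - 23069 = \left(-27280 + \left(345 + 29\right)\right) - 23069 = \left(-27280 + 374\right) - 23069 = -26906 - 23069 = -49975$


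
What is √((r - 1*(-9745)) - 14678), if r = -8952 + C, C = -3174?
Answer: I*√17059 ≈ 130.61*I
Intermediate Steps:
r = -12126 (r = -8952 - 3174 = -12126)
√((r - 1*(-9745)) - 14678) = √((-12126 - 1*(-9745)) - 14678) = √((-12126 + 9745) - 14678) = √(-2381 - 14678) = √(-17059) = I*√17059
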